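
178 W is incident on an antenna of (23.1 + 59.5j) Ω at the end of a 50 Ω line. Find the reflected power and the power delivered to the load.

|Γ| = |(-26.9 + j59.5)/(73.1 + j59.5)| = 0.693
|Γ|² = 0.48
P_refl = |Γ|²·P_inc = 85.4 W, P_del = (1 − |Γ|²)·P_inc = 92.6 W

P_reflected ≈ 85.4 W; P_delivered ≈ 92.6 W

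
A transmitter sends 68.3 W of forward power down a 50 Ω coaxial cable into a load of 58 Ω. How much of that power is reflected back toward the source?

P_reflected ≈ 0.375 W

Γ = (58 − 50)/(58 + 50) = 0.0741
|Γ|² = 0.00549
P_refl = |Γ|²·P_inc = 0.375 W, P_del = (1 − |Γ|²)·P_inc = 67.9 W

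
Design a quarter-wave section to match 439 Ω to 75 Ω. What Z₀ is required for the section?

Z_qwt ≈ 181 Ω

Z_qwt = √(Z_0·R_L) = √(75 × 439) = √32920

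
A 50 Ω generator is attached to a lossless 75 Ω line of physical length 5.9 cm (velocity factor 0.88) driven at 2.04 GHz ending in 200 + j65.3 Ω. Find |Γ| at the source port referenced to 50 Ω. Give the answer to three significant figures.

λ = v/f = 0.88·c / 2.04 GHz = 0.129 m
βl = 2π·l/λ = 2π × 0.456 = 164°
tan(βl) = -0.284
Z_in = Z_0·(Z_L + jZ_0·tanβl)/(Z_0 + jZ_L·tanβl) = 101 + j96.9 Ω
Γ_s = (Z_in − Z_s)/(Z_in + Z_s) = (51.4 + j96.9)/(151 + j96.9), |Γ_s| = 0.61

|Γ| ≈ 0.61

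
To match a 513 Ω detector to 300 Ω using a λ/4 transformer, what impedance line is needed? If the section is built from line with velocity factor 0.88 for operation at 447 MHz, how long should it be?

Z_qwt = √(Z_0·R_L) = √(300 × 513) = √153900
λ = 0.88·c/f = 0.591 m, so l = λ/4 = 0.148 m

Z_qwt ≈ 392 Ω; length ≈ 14.8 cm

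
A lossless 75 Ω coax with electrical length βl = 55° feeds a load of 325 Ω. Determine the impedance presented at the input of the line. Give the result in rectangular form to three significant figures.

tan(βl) = tan(55°) = 1.43
Z_in = Z_0·(Z_L + jZ_0·tanβl)/(Z_0 + jZ_L·tanβl)
     = 75·(325 + j107)/(75 + j464)

Z_in ≈ 25.1 − j48.5 Ω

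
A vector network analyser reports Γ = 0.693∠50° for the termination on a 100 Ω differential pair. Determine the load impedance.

Z_L ≈ 88.2 + j180 Ω

Z_L = Z_0·(1 + Γ)/(1 − Γ) = 100·(1.45 + j0.531)/(0.555 − j0.531)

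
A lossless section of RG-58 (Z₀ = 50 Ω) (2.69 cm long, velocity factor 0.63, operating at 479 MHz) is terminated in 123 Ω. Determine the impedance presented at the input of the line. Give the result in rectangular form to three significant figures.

Z_in ≈ 65.7 − j51 Ω

λ = v/f = 0.63·c / 479 MHz = 0.395 m
βl = 2π·l/λ = 2π × 0.0682 = 24.5°
tan(βl) = tan(24.5°) = 0.457
Z_in = Z_0·(Z_L + jZ_0·tanβl)/(Z_0 + jZ_L·tanβl)
     = 50·(123 + j22.8)/(50 + j56.2)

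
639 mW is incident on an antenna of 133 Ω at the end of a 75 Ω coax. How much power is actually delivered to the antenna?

Γ = (133 − 75)/(133 + 75) = 0.279
|Γ|² = 0.0778
P_refl = |Γ|²·P_inc = 49.7 mW, P_del = (1 − |Γ|²)·P_inc = 589 mW

P_delivered ≈ 589 mW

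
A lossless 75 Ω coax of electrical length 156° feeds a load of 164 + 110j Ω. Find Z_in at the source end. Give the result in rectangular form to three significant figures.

Z_in ≈ 53.4 + j77.8 Ω

tan(βl) = tan(156°) = -0.445
Z_in = Z_0·(Z_L + jZ_0·tanβl)/(Z_0 + jZ_L·tanβl)
     = 75·(164 + j76.6)/(124 − j73)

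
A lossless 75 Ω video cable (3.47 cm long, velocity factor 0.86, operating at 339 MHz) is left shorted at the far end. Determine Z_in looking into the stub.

Z_in ≈ +j22.1 Ω

λ = v/f = 0.86·c / 339 MHz = 0.761 m
βl = 2π·l/λ = 2π × 0.0456 = 16.4°
tan(βl) = 0.295
For a shorted stub, Z_in = jZ_0·tan(βl)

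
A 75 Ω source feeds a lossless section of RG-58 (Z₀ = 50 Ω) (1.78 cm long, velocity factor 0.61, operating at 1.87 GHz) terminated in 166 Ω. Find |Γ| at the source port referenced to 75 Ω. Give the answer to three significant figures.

λ = v/f = 0.61·c / 1.87 GHz = 0.0979 m
βl = 2π·l/λ = 2π × 0.182 = 65.5°
tan(βl) = 2.19
Z_in = Z_0·(Z_L + jZ_0·tanβl)/(Z_0 + jZ_L·tanβl) = 17.9 − j20.4 Ω
Γ_s = (Z_in − Z_s)/(Z_in + Z_s) = (-57.1 − j20.4)/(92.9 − j20.4), |Γ_s| = 0.638

|Γ| ≈ 0.638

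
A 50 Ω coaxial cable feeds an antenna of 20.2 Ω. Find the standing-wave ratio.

VSWR ≈ 2.48

Γ = (20.2 − 50)/(20.2 + 50) = -0.425
VSWR = (1 + 0.425)/(1 − 0.425)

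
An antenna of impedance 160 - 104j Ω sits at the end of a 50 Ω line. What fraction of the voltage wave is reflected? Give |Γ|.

Γ = (Z_L − Z_0)/(Z_L + Z_0) = (110 − j104)/(210 − j104)
|Γ| = 151/234

|Γ| ≈ 0.646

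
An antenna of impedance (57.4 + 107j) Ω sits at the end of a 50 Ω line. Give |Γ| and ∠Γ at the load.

Γ ≈ 0.707 ∠ 41.2°

Γ = (Z_L − Z_0)/(Z_L + Z_0) = (7.4 + j107)/(107.4 + j107)
|Γ| = 107/152 = 0.707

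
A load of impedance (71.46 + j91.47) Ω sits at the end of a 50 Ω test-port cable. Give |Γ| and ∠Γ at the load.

Γ ≈ 0.618 ∠ 39.8°

Γ = (Z_L − Z_0)/(Z_L + Z_0) = (21.46 + j91.47)/(121.5 + j91.47)
|Γ| = 94/152 = 0.618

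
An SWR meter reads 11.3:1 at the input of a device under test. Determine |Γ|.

|Γ| = (S − 1)/(S + 1) = (11.3 − 1)/(11.3 + 1) = 10.3/12.3

|Γ| ≈ 0.837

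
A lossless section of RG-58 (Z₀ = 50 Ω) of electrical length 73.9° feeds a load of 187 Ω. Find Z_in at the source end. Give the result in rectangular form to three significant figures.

tan(βl) = tan(73.9°) = 3.46
Z_in = Z_0·(Z_L + jZ_0·tanβl)/(Z_0 + jZ_L·tanβl)
     = 50·(187 + j173)/(50 + j648)

Z_in ≈ 14.4 − j13.3 Ω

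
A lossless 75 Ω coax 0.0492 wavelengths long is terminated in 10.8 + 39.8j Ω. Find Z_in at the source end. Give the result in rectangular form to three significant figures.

βl = 2π × 0.0492 = 17.7°
tan(βl) = tan(17.7°) = 0.319
Z_in = Z_0·(Z_L + jZ_0·tanβl)/(Z_0 + jZ_L·tanβl)
     = 75·(10.8 + j63.8)/(62.3 + j3.45)

Z_in ≈ 17.2 + j75.8 Ω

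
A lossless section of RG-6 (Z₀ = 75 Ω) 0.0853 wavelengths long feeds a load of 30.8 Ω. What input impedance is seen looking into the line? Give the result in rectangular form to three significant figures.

βl = 2π × 0.0853 = 30.7°
tan(βl) = tan(30.7°) = 0.594
Z_in = Z_0·(Z_L + jZ_0·tanβl)/(Z_0 + jZ_L·tanβl)
     = 75·(30.8 + j44.5)/(75 + j18.3)

Z_in ≈ 39.3 + j35 Ω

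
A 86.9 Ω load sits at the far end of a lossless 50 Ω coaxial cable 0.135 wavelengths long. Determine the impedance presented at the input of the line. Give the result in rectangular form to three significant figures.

Z_in ≈ 40.7 − j23.5 Ω

βl = 2π × 0.135 = 48.6°
tan(βl) = tan(48.6°) = 1.13
Z_in = Z_0·(Z_L + jZ_0·tanβl)/(Z_0 + jZ_L·tanβl)
     = 50·(86.9 + j56.7)/(50 + j98.6)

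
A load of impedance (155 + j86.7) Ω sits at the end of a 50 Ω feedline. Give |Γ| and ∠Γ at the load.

Γ = (Z_L − Z_0)/(Z_L + Z_0) = (105 + j86.7)/(205 + j86.7)
|Γ| = 136/223 = 0.612

Γ ≈ 0.612 ∠ 16.6°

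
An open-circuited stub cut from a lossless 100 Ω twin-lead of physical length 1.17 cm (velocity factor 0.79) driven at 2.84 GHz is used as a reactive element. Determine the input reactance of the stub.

X_in ≈ -82.5 Ω (capacitive)

λ = v/f = 0.79·c / 2.84 GHz = 0.0835 m
βl = 2π·l/λ = 2π × 0.14 = 50.5°
tan(βl) = 1.21
For an open-circuited stub, Z_in = −jZ_0·cot(βl) = −jZ_0/tan(βl)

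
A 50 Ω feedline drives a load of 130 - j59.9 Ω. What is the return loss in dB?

Γ = (80 − j59.9)/(180 − j59.9), |Γ| = 0.527
RL = −20·log₁₀|Γ| = −20·log₁₀(0.527)

RL ≈ 5.57 dB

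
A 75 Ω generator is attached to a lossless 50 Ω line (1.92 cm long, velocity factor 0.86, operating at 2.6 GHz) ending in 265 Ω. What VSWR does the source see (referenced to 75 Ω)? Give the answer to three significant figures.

VSWR ≈ 7.43

λ = v/f = 0.86·c / 2.6 GHz = 0.0992 m
βl = 2π·l/λ = 2π × 0.193 = 69.7°
tan(βl) = 2.7
Z_in = Z_0·(Z_L + jZ_0·tanβl)/(Z_0 + jZ_L·tanβl) = 10.7 − j17.8 Ω
Γ_s = (Z_in − Z_s)/(Z_in + Z_s) = (-64.3 − j17.8)/(85.7 − j17.8), |Γ_s| = 0.763
VSWR = (1 + |Γ_s|)/(1 − |Γ_s|)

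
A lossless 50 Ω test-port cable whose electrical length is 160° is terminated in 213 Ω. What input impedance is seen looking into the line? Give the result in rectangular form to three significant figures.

tan(βl) = tan(160°) = -0.364
Z_in = Z_0·(Z_L + jZ_0·tanβl)/(Z_0 + jZ_L·tanβl)
     = 50·(213 − j18.2)/(50 − j77.5)

Z_in ≈ 70.9 + j91.7 Ω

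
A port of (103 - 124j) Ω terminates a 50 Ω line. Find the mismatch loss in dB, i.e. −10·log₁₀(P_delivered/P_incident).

mismatch loss ≈ 2.75 dB

Γ = (53 − j124)/(153 − j124), |Γ| = 0.685
|Γ|² = 0.469, so P_del/P_inc = 1 − |Γ|² = 0.531
ML = −10·log₁₀(1 − |Γ|²)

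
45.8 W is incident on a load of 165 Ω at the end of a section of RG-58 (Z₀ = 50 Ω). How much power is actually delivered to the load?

P_delivered ≈ 32.7 W

Γ = (165 − 50)/(165 + 50) = 0.535
|Γ|² = 0.286
P_refl = |Γ|²·P_inc = 13.1 W, P_del = (1 − |Γ|²)·P_inc = 32.7 W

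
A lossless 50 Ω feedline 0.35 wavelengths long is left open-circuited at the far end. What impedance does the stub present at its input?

βl = 2π × 0.35 = 126°
tan(βl) = -1.38
For an open-circuited stub, Z_in = −jZ_0·cot(βl) = −jZ_0/tan(βl)

Z_in ≈ +j36.3 Ω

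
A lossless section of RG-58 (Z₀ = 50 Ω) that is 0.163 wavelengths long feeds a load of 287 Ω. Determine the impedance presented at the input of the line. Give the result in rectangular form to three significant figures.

Z_in ≈ 11.8 − j29.2 Ω

βl = 2π × 0.163 = 58.7°
tan(βl) = tan(58.7°) = 1.64
Z_in = Z_0·(Z_L + jZ_0·tanβl)/(Z_0 + jZ_L·tanβl)
     = 50·(287 + j82.2)/(50 + j472)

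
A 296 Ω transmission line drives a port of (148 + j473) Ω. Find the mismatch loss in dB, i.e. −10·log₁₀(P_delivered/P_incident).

Γ = (-148 + j473)/(444 + j473), |Γ| = 0.764
|Γ|² = 0.584, so P_del/P_inc = 1 − |Γ|² = 0.416
ML = −10·log₁₀(1 − |Γ|²)

mismatch loss ≈ 3.81 dB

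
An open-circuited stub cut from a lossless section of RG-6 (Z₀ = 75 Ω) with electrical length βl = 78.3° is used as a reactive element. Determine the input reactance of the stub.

tan(βl) = 4.83
For an open-circuited stub, Z_in = −jZ_0·cot(βl) = −jZ_0/tan(βl)

X_in ≈ -15.5 Ω (capacitive)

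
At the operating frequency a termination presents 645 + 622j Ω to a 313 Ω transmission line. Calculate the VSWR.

VSWR ≈ 4.23

Γ = (Z_L − Z_0)/(Z_L + Z_0) = (332 + j622)/(958 + j622)
|Γ| = 705/1140 = 0.617
VSWR = (1 + |Γ|)/(1 − |Γ|) = 1.62/0.383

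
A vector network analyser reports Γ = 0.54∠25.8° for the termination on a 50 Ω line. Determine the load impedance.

Z_L ≈ 111 + j73.6 Ω

Z_L = Z_0·(1 + Γ)/(1 − Γ) = 50·(1.49 + j0.235)/(0.514 − j0.235)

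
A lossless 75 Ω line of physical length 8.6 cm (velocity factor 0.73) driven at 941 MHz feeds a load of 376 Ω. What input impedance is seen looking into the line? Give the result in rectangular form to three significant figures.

Z_in ≈ 27.1 + j65 Ω

λ = v/f = 0.73·c / 941 MHz = 0.233 m
βl = 2π·l/λ = 2π × 0.37 = 133°
tan(βl) = tan(133°) = -1.07
Z_in = Z_0·(Z_L + jZ_0·tanβl)/(Z_0 + jZ_L·tanβl)
     = 75·(376 − j80.3)/(75 − j403)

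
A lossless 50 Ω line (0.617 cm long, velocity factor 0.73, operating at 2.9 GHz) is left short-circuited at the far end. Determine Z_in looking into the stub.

λ = v/f = 0.73·c / 2.9 GHz = 0.0755 m
βl = 2π·l/λ = 2π × 0.0817 = 29.4°
tan(βl) = 0.564
For a short-circuited stub, Z_in = jZ_0·tan(βl)

Z_in ≈ +j28.2 Ω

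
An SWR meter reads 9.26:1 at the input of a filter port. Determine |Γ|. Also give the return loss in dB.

|Γ| ≈ 0.805; return loss ≈ 1.88 dB

|Γ| = (S − 1)/(S + 1) = (9.26 − 1)/(9.26 + 1) = 8.26/10.3
RL = −20·log₁₀|Γ| = −20·log₁₀(0.805)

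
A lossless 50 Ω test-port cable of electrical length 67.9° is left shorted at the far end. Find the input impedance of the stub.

Z_in ≈ +j123 Ω

tan(βl) = 2.46
For a shorted stub, Z_in = jZ_0·tan(βl)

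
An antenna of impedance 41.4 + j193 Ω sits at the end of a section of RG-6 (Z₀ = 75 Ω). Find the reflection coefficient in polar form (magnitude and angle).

Γ ≈ 0.869 ∠ 41°

Γ = (Z_L − Z_0)/(Z_L + Z_0) = (-33.6 + j193)/(116.4 + j193)
|Γ| = 196/225 = 0.869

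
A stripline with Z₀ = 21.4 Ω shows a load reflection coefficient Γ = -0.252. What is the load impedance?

Z_L ≈ 12.8 Ω

Z_L = Z_0·(1 + Γ)/(1 − Γ) = 21.4·(0.748)/(1.25)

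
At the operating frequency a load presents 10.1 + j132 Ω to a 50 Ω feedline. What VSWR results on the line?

Γ = (Z_L − Z_0)/(Z_L + Z_0) = (-39.9 + j132)/(60.1 + j132)
|Γ| = 138/145 = 0.951
VSWR = (1 + |Γ|)/(1 − |Γ|) = 1.95/0.0492

VSWR ≈ 39.6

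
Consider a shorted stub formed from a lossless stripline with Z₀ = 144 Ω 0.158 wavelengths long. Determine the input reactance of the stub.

X_in ≈ 221 Ω (inductive)

βl = 2π × 0.158 = 56.9°
tan(βl) = 1.53
For a shorted stub, Z_in = jZ_0·tan(βl)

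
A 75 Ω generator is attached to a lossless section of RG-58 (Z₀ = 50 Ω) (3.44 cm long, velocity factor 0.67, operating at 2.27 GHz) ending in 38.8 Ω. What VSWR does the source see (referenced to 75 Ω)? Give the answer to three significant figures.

VSWR ≈ 1.68

λ = v/f = 0.67·c / 2.27 GHz = 0.0885 m
βl = 2π·l/λ = 2π × 0.388 = 140°
tan(βl) = -0.843
Z_in = Z_0·(Z_L + jZ_0·tanβl)/(Z_0 + jZ_L·tanβl) = 46.5 − j11.7 Ω
Γ_s = (Z_in − Z_s)/(Z_in + Z_s) = (-28.5 − j11.7)/(121 − j11.7), |Γ_s| = 0.253
VSWR = (1 + |Γ_s|)/(1 − |Γ_s|)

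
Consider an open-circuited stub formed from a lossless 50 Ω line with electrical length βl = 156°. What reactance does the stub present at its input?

tan(βl) = -0.445
For an open-circuited stub, Z_in = −jZ_0·cot(βl) = −jZ_0/tan(βl)

X_in ≈ 112 Ω (inductive)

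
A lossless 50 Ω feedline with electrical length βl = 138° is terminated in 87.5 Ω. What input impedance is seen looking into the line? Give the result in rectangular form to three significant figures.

Z_in ≈ 45.5 + j26.7 Ω

tan(βl) = tan(138°) = -0.9
Z_in = Z_0·(Z_L + jZ_0·tanβl)/(Z_0 + jZ_L·tanβl)
     = 50·(87.5 − j45)/(50 − j78.8)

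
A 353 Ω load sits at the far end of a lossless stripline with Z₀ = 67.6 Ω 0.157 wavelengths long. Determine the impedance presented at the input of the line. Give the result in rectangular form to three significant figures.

βl = 2π × 0.157 = 56.5°
tan(βl) = tan(56.5°) = 1.51
Z_in = Z_0·(Z_L + jZ_0·tanβl)/(Z_0 + jZ_L·tanβl)
     = 67.6·(353 + j102)/(67.6 + j534)

Z_in ≈ 18.3 − j42.4 Ω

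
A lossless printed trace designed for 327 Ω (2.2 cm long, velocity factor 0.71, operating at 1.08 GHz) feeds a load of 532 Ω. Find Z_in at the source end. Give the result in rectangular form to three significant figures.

λ = v/f = 0.71·c / 1.08 GHz = 0.197 m
βl = 2π·l/λ = 2π × 0.112 = 40.2°
tan(βl) = tan(40.2°) = 0.844
Z_in = Z_0·(Z_L + jZ_0·tanβl)/(Z_0 + jZ_L·tanβl)
     = 327·(532 + j276)/(327 + j449)

Z_in ≈ 316 − j158 Ω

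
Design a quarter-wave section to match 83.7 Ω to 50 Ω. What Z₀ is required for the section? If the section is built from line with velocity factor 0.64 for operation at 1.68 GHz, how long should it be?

Z_qwt ≈ 64.7 Ω; length ≈ 2.86 cm

Z_qwt = √(Z_0·R_L) = √(50 × 83.7) = √4185
λ = 0.64·c/f = 0.114 m, so l = λ/4 = 0.0286 m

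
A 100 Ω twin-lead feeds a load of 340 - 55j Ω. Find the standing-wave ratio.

Γ = (Z_L − Z_0)/(Z_L + Z_0) = (240 − j55)/(440 − j55)
|Γ| = 246/443 = 0.555
VSWR = (1 + |Γ|)/(1 − |Γ|) = 1.56/0.445

VSWR ≈ 3.5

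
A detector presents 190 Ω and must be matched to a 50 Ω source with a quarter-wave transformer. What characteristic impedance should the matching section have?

Z_qwt = √(Z_0·R_L) = √(50 × 190) = √9500

Z_qwt ≈ 97.5 Ω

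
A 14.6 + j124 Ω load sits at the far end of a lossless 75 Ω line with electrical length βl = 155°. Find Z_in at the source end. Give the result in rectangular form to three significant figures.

Z_in ≈ 5.65 + j50.6 Ω

tan(βl) = tan(155°) = -0.466
Z_in = Z_0·(Z_L + jZ_0·tanβl)/(Z_0 + jZ_L·tanβl)
     = 75·(14.6 + j89)/(133 − j6.81)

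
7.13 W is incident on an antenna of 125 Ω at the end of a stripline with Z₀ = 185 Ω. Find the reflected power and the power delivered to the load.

Γ = (125 − 185)/(125 + 185) = -0.194
|Γ|² = 0.0375
P_refl = |Γ|²·P_inc = 0.267 W, P_del = (1 − |Γ|²)·P_inc = 6.86 W

P_reflected ≈ 0.267 W; P_delivered ≈ 6.86 W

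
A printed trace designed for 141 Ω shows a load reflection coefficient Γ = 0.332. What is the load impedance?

Z_L ≈ 281 Ω

Z_L = Z_0·(1 + Γ)/(1 − Γ) = 141·(1.33)/(0.668)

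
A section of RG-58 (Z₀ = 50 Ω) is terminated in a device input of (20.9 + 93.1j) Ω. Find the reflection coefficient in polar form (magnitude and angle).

Γ ≈ 0.834 ∠ 54.6°

Γ = (Z_L − Z_0)/(Z_L + Z_0) = (-29.1 + j93.1)/(70.9 + j93.1)
|Γ| = 97.5/117 = 0.834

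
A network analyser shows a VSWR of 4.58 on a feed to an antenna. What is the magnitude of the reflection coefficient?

|Γ| = (S − 1)/(S + 1) = (4.58 − 1)/(4.58 + 1) = 3.58/5.58

|Γ| ≈ 0.642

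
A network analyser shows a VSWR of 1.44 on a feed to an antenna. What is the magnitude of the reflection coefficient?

|Γ| ≈ 0.18

|Γ| = (S − 1)/(S + 1) = (1.44 − 1)/(1.44 + 1) = 0.44/2.44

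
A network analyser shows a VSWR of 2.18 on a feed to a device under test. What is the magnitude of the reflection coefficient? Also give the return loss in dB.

|Γ| ≈ 0.371; return loss ≈ 8.61 dB

|Γ| = (S − 1)/(S + 1) = (2.18 − 1)/(2.18 + 1) = 1.18/3.18
RL = −20·log₁₀|Γ| = −20·log₁₀(0.371)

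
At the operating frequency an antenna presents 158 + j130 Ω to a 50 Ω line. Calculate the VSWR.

VSWR ≈ 5.43

Γ = (Z_L − Z_0)/(Z_L + Z_0) = (108 + j130)/(208 + j130)
|Γ| = 169/245 = 0.689
VSWR = (1 + |Γ|)/(1 − |Γ|) = 1.69/0.311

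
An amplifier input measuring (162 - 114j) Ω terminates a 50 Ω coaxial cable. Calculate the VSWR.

VSWR ≈ 4.95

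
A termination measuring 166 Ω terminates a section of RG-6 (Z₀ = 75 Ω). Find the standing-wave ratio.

VSWR ≈ 2.21

For a purely resistive load, VSWR = R_L/Z_0 or Z_0/R_L (whichever > 1) = 166/75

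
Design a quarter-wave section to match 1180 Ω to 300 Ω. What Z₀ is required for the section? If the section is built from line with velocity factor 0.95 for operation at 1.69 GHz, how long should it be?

Z_qwt ≈ 595 Ω; length ≈ 4.22 cm

Z_qwt = √(Z_0·R_L) = √(300 × 1180) = √354000
λ = 0.95·c/f = 0.169 m, so l = λ/4 = 0.0422 m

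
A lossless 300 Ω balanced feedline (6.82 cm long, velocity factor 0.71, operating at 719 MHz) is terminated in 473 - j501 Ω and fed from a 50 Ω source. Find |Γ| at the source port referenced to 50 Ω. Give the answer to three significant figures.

λ = v/f = 0.71·c / 719 MHz = 0.296 m
βl = 2π·l/λ = 2π × 0.23 = 82.9°
tan(βl) = 8
Z_in = Z_0·(Z_L + jZ_0·tanβl)/(Z_0 + jZ_L·tanβl) = 84.2 + j58.3 Ω
Γ_s = (Z_in − Z_s)/(Z_in + Z_s) = (34.2 + j58.3)/(134 + j58.3), |Γ_s| = 0.462

|Γ| ≈ 0.462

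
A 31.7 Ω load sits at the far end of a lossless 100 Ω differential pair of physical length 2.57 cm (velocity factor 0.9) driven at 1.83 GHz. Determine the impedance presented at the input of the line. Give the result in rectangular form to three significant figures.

λ = v/f = 0.9·c / 1.83 GHz = 0.148 m
βl = 2π·l/λ = 2π × 0.174 = 62.7°
tan(βl) = tan(62.7°) = 1.94
Z_in = Z_0·(Z_L + jZ_0·tanβl)/(Z_0 + jZ_L·tanβl)
     = 100·(31.7 + j194)/(100 + j61.4)

Z_in ≈ 109 + j127 Ω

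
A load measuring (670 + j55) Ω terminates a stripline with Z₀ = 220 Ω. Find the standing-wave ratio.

Γ = (Z_L − Z_0)/(Z_L + Z_0) = (450 + j55)/(890 + j55)
|Γ| = 453/892 = 0.508
VSWR = (1 + |Γ|)/(1 − |Γ|) = 1.51/0.492

VSWR ≈ 3.07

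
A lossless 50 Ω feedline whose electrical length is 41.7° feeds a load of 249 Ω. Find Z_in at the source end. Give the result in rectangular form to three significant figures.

Z_in ≈ 21.6 − j51.3 Ω

tan(βl) = tan(41.7°) = 0.891
Z_in = Z_0·(Z_L + jZ_0·tanβl)/(Z_0 + jZ_L·tanβl)
     = 50·(249 + j44.5)/(50 + j222)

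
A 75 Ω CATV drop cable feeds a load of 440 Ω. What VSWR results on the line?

Γ = (440 − 75)/(440 + 75) = 0.709
VSWR = (1 + 0.709)/(1 − 0.709)

VSWR ≈ 5.87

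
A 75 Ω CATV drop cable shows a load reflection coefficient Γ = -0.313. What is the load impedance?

Z_L ≈ 39.2 Ω

Z_L = Z_0·(1 + Γ)/(1 − Γ) = 75·(0.687)/(1.31)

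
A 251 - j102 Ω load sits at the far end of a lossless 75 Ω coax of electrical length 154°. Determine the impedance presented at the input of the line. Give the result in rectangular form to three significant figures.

Z_in ≈ 112 + j131 Ω

tan(βl) = tan(154°) = -0.488
Z_in = Z_0·(Z_L + jZ_0·tanβl)/(Z_0 + jZ_L·tanβl)
     = 75·(251 − j139)/(25.3 − j122)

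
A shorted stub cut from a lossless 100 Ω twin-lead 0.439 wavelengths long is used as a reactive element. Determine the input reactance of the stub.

βl = 2π × 0.439 = 158°
tan(βl) = -0.403
For a shorted stub, Z_in = jZ_0·tan(βl)

X_in ≈ -40.3 Ω (capacitive)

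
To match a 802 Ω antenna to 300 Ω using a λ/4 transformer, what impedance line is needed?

Z_qwt ≈ 491 Ω

Z_qwt = √(Z_0·R_L) = √(300 × 802) = √240600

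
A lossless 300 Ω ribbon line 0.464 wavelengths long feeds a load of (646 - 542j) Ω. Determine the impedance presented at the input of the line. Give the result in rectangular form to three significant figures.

βl = 2π × 0.464 = 167°
tan(βl) = tan(167°) = -0.23
Z_in = Z_0·(Z_L + jZ_0·tanβl)/(Z_0 + jZ_L·tanβl)
     = 300·(646 − j611)/(175 − j149)

Z_in ≈ 1160 − j62.8 Ω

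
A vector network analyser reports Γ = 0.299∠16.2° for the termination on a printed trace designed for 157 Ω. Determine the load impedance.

Z_L = Z_0·(1 + Γ)/(1 − Γ) = 157·(1.29 + j0.0834)/(0.713 − j0.0834)

Z_L ≈ 278 + j50.8 Ω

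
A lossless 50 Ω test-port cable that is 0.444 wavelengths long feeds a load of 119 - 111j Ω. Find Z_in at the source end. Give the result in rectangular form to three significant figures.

Z_in ≈ 169 + j100 Ω

βl = 2π × 0.444 = 160°
tan(βl) = tan(160°) = -0.367
Z_in = Z_0·(Z_L + jZ_0·tanβl)/(Z_0 + jZ_L·tanβl)
     = 50·(119 − j129)/(9.25 − j43.7)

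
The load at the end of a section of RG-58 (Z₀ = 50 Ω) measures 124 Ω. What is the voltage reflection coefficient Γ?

Γ = (Z_L − Z_0)/(Z_L + Z_0) = (124 − 50)/(124 + 50) = 74/174

Γ = 0.425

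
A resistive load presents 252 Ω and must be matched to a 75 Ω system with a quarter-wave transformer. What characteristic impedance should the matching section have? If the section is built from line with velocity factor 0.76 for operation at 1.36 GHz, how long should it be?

Z_qwt = √(Z_0·R_L) = √(75 × 252) = √18900
λ = 0.76·c/f = 0.168 m, so l = λ/4 = 0.0419 m

Z_qwt ≈ 137 Ω; length ≈ 4.19 cm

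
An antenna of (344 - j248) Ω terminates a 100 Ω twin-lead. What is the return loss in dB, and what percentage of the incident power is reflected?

Γ = (244 − j248)/(444 − j248), |Γ| = 0.684
RL = −20·log₁₀(0.684) = 3.3 dB
P_refl/P_inc = |Γ|² = 0.468

RL ≈ 3.3 dB; 46.8% of incident power reflected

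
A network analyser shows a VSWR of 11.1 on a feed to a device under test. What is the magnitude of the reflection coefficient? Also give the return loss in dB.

|Γ| = (S − 1)/(S + 1) = (11.1 − 1)/(11.1 + 1) = 10.1/12.1
RL = −20·log₁₀|Γ| = −20·log₁₀(0.835)

|Γ| ≈ 0.835; return loss ≈ 1.57 dB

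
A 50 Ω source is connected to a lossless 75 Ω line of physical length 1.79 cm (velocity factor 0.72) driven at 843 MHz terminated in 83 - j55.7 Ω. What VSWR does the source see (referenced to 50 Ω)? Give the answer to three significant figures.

VSWR ≈ 1.97

λ = v/f = 0.72·c / 843 MHz = 0.256 m
βl = 2π·l/λ = 2π × 0.0699 = 25.1°
tan(βl) = 0.469
Z_in = Z_0·(Z_L + jZ_0·tanβl)/(Z_0 + jZ_L·tanβl) = 48.5 − j33.9 Ω
Γ_s = (Z_in − Z_s)/(Z_in + Z_s) = (-1.51 − j33.9)/(98.5 − j33.9), |Γ_s| = 0.326
VSWR = (1 + |Γ_s|)/(1 − |Γ_s|)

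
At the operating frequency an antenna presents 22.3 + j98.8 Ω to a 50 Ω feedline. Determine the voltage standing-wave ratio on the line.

Γ = (Z_L − Z_0)/(Z_L + Z_0) = (-27.7 + j98.8)/(72.3 + j98.8)
|Γ| = 103/122 = 0.838
VSWR = (1 + |Γ|)/(1 − |Γ|) = 1.84/0.162

VSWR ≈ 11.4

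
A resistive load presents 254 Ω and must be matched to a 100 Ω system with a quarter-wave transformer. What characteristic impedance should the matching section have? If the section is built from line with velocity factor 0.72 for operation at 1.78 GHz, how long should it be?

Z_qwt ≈ 159 Ω; length ≈ 3.03 cm

Z_qwt = √(Z_0·R_L) = √(100 × 254) = √25400
λ = 0.72·c/f = 0.121 m, so l = λ/4 = 0.0303 m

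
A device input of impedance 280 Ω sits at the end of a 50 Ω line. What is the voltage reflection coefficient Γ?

Γ = 0.697

Γ = (Z_L − Z_0)/(Z_L + Z_0) = (280 − 50)/(280 + 50) = 230/330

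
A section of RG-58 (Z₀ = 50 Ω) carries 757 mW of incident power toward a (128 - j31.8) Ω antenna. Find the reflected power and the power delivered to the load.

P_reflected ≈ 164 mW; P_delivered ≈ 593 mW

|Γ| = |(78 − j31.8)/(178 − j31.8)| = 0.466
|Γ|² = 0.217
P_refl = |Γ|²·P_inc = 164 mW, P_del = (1 − |Γ|²)·P_inc = 593 mW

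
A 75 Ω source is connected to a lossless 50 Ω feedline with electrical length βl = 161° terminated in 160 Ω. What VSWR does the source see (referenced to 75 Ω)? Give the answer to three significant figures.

VSWR ≈ 2.45

tan(βl) = -0.344
Z_in = Z_0·(Z_L + jZ_0·tanβl)/(Z_0 + jZ_L·tanβl) = 80.8 + j71.8 Ω
Γ_s = (Z_in − Z_s)/(Z_in + Z_s) = (5.83 + j71.8)/(156 + j71.8), |Γ_s| = 0.42
VSWR = (1 + |Γ_s|)/(1 − |Γ_s|)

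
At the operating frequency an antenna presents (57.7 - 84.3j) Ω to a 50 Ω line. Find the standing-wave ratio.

Γ = (Z_L − Z_0)/(Z_L + Z_0) = (7.7 − j84.3)/(107.7 − j84.3)
|Γ| = 84.7/137 = 0.619
VSWR = (1 + |Γ|)/(1 − |Γ|) = 1.62/0.381

VSWR ≈ 4.25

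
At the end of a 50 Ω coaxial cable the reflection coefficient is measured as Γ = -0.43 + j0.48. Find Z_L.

Z_L ≈ 12.8 + j21.1 Ω

Z_L = Z_0·(1 + Γ)/(1 − Γ) = 50·(0.57 + j0.48)/(1.43 − j0.48)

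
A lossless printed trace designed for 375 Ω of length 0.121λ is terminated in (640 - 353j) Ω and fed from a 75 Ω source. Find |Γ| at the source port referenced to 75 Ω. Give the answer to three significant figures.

βl = 2π × 0.121 = 43.6°
tan(βl) = 0.951
Z_in = Z_0·(Z_L + jZ_0·tanβl)/(Z_0 + jZ_L·tanβl) = 196 − j166 Ω
Γ_s = (Z_in − Z_s)/(Z_in + Z_s) = (121 − j166)/(271 − j166), |Γ_s| = 0.646

|Γ| ≈ 0.646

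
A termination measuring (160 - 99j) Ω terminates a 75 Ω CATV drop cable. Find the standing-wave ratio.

VSWR ≈ 3.1

Γ = (Z_L − Z_0)/(Z_L + Z_0) = (85 − j99)/(235 − j99)
|Γ| = 130/255 = 0.512
VSWR = (1 + |Γ|)/(1 − |Γ|) = 1.51/0.488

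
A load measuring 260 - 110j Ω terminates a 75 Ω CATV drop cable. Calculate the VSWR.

VSWR ≈ 4.13

Γ = (Z_L − Z_0)/(Z_L + Z_0) = (185 − j110)/(335 − j110)
|Γ| = 215/353 = 0.61
VSWR = (1 + |Γ|)/(1 − |Γ|) = 1.61/0.39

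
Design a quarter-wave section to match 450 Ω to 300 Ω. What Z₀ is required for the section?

Z_qwt = √(Z_0·R_L) = √(300 × 450) = √135000

Z_qwt ≈ 367 Ω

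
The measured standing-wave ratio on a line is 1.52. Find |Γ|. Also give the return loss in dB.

|Γ| = (S − 1)/(S + 1) = (1.52 − 1)/(1.52 + 1) = 0.52/2.52
RL = −20·log₁₀|Γ| = −20·log₁₀(0.206)

|Γ| ≈ 0.206; return loss ≈ 13.7 dB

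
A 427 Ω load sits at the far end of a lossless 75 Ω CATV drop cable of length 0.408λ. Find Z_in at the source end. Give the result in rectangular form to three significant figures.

βl = 2π × 0.408 = 147°
tan(βl) = tan(147°) = -0.652
Z_in = Z_0·(Z_L + jZ_0·tanβl)/(Z_0 + jZ_L·tanβl)
     = 75·(427 − j48.9)/(75 − j279)

Z_in ≈ 41.1 + j104 Ω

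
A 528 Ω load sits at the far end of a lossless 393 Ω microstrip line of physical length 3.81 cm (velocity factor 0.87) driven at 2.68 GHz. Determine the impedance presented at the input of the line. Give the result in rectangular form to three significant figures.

λ = v/f = 0.87·c / 2.68 GHz = 0.0974 m
βl = 2π·l/λ = 2π × 0.391 = 141°
tan(βl) = tan(141°) = -0.814
Z_in = Z_0·(Z_L + jZ_0·tanβl)/(Z_0 + jZ_L·tanβl)
     = 393·(528 − j320)/(393 − j430)

Z_in ≈ 400 + j117 Ω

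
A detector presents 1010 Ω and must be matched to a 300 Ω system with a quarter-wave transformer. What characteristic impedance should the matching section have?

Z_qwt = √(Z_0·R_L) = √(300 × 1010) = √303000

Z_qwt ≈ 550 Ω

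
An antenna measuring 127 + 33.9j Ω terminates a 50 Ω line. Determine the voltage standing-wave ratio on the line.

VSWR ≈ 2.75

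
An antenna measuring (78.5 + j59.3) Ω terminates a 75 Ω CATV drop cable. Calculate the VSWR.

Γ = (Z_L − Z_0)/(Z_L + Z_0) = (3.5 + j59.3)/(153.5 + j59.3)
|Γ| = 59.4/165 = 0.361
VSWR = (1 + |Γ|)/(1 − |Γ|) = 1.36/0.639

VSWR ≈ 2.13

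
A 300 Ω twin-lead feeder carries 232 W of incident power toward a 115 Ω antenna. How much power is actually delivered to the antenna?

P_delivered ≈ 186 W

Γ = (115 − 300)/(115 + 300) = -0.446
|Γ|² = 0.199
P_refl = |Γ|²·P_inc = 46.1 W, P_del = (1 − |Γ|²)·P_inc = 186 W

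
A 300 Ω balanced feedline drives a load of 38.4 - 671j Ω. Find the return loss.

Γ = (-261.6 − j671)/(338.4 − j671), |Γ| = 0.958
RL = −20·log₁₀|Γ| = −20·log₁₀(0.958)

RL ≈ 0.37 dB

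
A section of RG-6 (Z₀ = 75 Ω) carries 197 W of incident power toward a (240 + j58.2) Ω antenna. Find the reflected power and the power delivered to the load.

|Γ| = |(165 + j58.2)/(315 + j58.2)| = 0.546
|Γ|² = 0.298
P_refl = |Γ|²·P_inc = 58.8 W, P_del = (1 − |Γ|²)·P_inc = 138 W

P_reflected ≈ 58.8 W; P_delivered ≈ 138 W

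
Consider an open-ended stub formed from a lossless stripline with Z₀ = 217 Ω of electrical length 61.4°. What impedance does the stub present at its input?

tan(βl) = 1.83
For an open-ended stub, Z_in = −jZ_0·cot(βl) = −jZ_0/tan(βl)

Z_in ≈ −j118 Ω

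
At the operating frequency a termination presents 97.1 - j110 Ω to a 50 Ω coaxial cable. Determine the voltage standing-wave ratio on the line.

Γ = (Z_L − Z_0)/(Z_L + Z_0) = (47.1 − j110)/(147.1 − j110)
|Γ| = 120/184 = 0.651
VSWR = (1 + |Γ|)/(1 − |Γ|) = 1.65/0.349

VSWR ≈ 4.74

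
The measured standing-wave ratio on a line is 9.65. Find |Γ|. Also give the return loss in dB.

|Γ| = (S − 1)/(S + 1) = (9.65 − 1)/(9.65 + 1) = 8.65/10.7
RL = −20·log₁₀|Γ| = −20·log₁₀(0.812)

|Γ| ≈ 0.812; return loss ≈ 1.81 dB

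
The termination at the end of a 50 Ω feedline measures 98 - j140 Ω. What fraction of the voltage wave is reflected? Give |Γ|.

|Γ| ≈ 0.726

Γ = (Z_L − Z_0)/(Z_L + Z_0) = (48 − j140)/(148 − j140)
|Γ| = 148/204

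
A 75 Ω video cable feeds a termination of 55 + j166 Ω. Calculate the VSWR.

VSWR ≈ 8.66

Γ = (Z_L − Z_0)/(Z_L + Z_0) = (-20 + j166)/(130 + j166)
|Γ| = 167/211 = 0.793
VSWR = (1 + |Γ|)/(1 − |Γ|) = 1.79/0.207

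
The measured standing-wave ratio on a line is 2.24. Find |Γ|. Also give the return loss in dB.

|Γ| = (S − 1)/(S + 1) = (2.24 − 1)/(2.24 + 1) = 1.24/3.24
RL = −20·log₁₀|Γ| = −20·log₁₀(0.383)

|Γ| ≈ 0.383; return loss ≈ 8.34 dB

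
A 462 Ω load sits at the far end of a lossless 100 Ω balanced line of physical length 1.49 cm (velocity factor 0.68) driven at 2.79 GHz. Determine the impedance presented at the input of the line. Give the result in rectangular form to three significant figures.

Z_in ≈ 23.5 − j28.4 Ω

λ = v/f = 0.68·c / 2.79 GHz = 0.0731 m
βl = 2π·l/λ = 2π × 0.204 = 73.4°
tan(βl) = tan(73.4°) = 3.35
Z_in = Z_0·(Z_L + jZ_0·tanβl)/(Z_0 + jZ_L·tanβl)
     = 100·(462 + j335)/(100 + j1550)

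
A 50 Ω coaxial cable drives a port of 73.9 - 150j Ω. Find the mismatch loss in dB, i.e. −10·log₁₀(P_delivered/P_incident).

Γ = (23.9 − j150)/(123.9 − j150), |Γ| = 0.781
|Γ|² = 0.61, so P_del/P_inc = 1 − |Γ|² = 0.39
ML = −10·log₁₀(1 − |Γ|²)

mismatch loss ≈ 4.08 dB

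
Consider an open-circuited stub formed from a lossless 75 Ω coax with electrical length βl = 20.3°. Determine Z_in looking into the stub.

tan(βl) = 0.37
For an open-circuited stub, Z_in = −jZ_0·cot(βl) = −jZ_0/tan(βl)

Z_in ≈ −j203 Ω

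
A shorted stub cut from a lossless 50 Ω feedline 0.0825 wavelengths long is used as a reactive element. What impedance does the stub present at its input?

βl = 2π × 0.0825 = 29.7°
tan(βl) = 0.57
For a shorted stub, Z_in = jZ_0·tan(βl)

Z_in ≈ +j28.5 Ω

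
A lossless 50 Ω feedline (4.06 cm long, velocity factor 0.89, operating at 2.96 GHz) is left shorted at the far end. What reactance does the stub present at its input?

X_in ≈ -16.2 Ω (capacitive)

λ = v/f = 0.89·c / 2.96 GHz = 0.0902 m
βl = 2π·l/λ = 2π × 0.45 = 162°
tan(βl) = -0.324
For a shorted stub, Z_in = jZ_0·tan(βl)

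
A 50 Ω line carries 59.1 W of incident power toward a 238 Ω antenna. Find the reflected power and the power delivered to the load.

Γ = (238 − 50)/(238 + 50) = 0.653
|Γ|² = 0.426
P_refl = |Γ|²·P_inc = 25.2 W, P_del = (1 − |Γ|²)·P_inc = 33.9 W

P_reflected ≈ 25.2 W; P_delivered ≈ 33.9 W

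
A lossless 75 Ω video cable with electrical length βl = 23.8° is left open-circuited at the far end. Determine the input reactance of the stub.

X_in ≈ -170 Ω (capacitive)

tan(βl) = 0.441
For an open-circuited stub, Z_in = −jZ_0·cot(βl) = −jZ_0/tan(βl)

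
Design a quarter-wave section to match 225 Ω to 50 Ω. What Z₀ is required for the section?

Z_qwt = √(Z_0·R_L) = √(50 × 225) = √11250

Z_qwt ≈ 106 Ω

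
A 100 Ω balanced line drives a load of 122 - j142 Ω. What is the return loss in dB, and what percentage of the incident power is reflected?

RL ≈ 5.27 dB; 29.7% of incident power reflected

Γ = (22 − j142)/(222 − j142), |Γ| = 0.545
RL = −20·log₁₀(0.545) = 5.27 dB
P_refl/P_inc = |Γ|² = 0.297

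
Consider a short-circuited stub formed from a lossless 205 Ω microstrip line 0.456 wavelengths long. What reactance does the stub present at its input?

βl = 2π × 0.456 = 164°
tan(βl) = -0.284
For a short-circuited stub, Z_in = jZ_0·tan(βl)

X_in ≈ -58.2 Ω (capacitive)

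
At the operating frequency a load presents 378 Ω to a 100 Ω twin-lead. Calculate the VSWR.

For a purely resistive load, VSWR = R_L/Z_0 or Z_0/R_L (whichever > 1) = 378/100

VSWR ≈ 3.78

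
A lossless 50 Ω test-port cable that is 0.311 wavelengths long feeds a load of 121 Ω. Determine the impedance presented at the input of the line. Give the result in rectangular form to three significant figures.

Z_in ≈ 23.4 + j16.3 Ω

βl = 2π × 0.311 = 112°
tan(βl) = tan(112°) = -2.48
Z_in = Z_0·(Z_L + jZ_0·tanβl)/(Z_0 + jZ_L·tanβl)
     = 50·(121 − j124)/(50 − j300)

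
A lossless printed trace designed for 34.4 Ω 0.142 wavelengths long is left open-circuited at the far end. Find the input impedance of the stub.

βl = 2π × 0.142 = 51.1°
tan(βl) = 1.24
For an open-circuited stub, Z_in = −jZ_0·cot(βl) = −jZ_0/tan(βl)

Z_in ≈ −j27.7 Ω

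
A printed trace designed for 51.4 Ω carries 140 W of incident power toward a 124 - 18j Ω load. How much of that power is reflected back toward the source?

P_reflected ≈ 25.2 W

|Γ| = |(72.6 − j18)/(175.4 − j18)| = 0.424
|Γ|² = 0.18
P_refl = |Γ|²·P_inc = 25.2 W, P_del = (1 − |Γ|²)·P_inc = 115 W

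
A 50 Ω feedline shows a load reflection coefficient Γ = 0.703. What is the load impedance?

Z_L ≈ 287 Ω

Z_L = Z_0·(1 + Γ)/(1 − Γ) = 50·(1.7)/(0.297)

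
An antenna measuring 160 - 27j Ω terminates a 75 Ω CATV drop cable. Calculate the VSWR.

Γ = (Z_L − Z_0)/(Z_L + Z_0) = (85 − j27)/(235 − j27)
|Γ| = 89.2/237 = 0.377
VSWR = (1 + |Γ|)/(1 − |Γ|) = 1.38/0.623

VSWR ≈ 2.21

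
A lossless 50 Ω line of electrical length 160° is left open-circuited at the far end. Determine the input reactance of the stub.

X_in ≈ 137 Ω (inductive)

tan(βl) = -0.364
For an open-circuited stub, Z_in = −jZ_0·cot(βl) = −jZ_0/tan(βl)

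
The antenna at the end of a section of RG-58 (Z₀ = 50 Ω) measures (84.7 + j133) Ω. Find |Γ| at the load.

|Γ| ≈ 0.726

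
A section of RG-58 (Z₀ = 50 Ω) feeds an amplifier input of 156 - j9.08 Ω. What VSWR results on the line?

VSWR ≈ 3.13

Γ = (Z_L − Z_0)/(Z_L + Z_0) = (106 − j9.08)/(206 − j9.08)
|Γ| = 106/206 = 0.516
VSWR = (1 + |Γ|)/(1 − |Γ|) = 1.52/0.484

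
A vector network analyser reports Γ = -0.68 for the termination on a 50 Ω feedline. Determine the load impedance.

Z_L ≈ 9.52 Ω

Z_L = Z_0·(1 + Γ)/(1 − Γ) = 50·(0.32)/(1.68)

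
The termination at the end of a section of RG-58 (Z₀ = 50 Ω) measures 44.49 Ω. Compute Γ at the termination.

Γ = (Z_L − Z_0)/(Z_L + Z_0) = (44.49 − 50)/(44.49 + 50) = -5.51/94.49

Γ = -0.0583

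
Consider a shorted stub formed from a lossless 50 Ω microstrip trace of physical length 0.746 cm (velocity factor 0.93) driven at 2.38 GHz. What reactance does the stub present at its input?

λ = v/f = 0.93·c / 2.38 GHz = 0.117 m
βl = 2π·l/λ = 2π × 0.0636 = 22.9°
tan(βl) = 0.423
For a shorted stub, Z_in = jZ_0·tan(βl)

X_in ≈ 21.1 Ω (inductive)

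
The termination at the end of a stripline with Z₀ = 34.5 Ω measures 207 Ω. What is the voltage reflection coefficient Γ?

Γ = 0.714

Γ = (Z_L − Z_0)/(Z_L + Z_0) = (207 − 34.5)/(207 + 34.5) = 172.5/241.5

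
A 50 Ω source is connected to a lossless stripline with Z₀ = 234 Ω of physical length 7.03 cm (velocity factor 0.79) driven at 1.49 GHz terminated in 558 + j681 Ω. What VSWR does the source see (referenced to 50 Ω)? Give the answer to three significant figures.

VSWR ≈ 21.1

λ = v/f = 0.79·c / 1.49 GHz = 0.159 m
βl = 2π·l/λ = 2π × 0.442 = 159°
tan(βl) = -0.382
Z_in = Z_0·(Z_L + jZ_0·tanβl)/(Z_0 + jZ_L·tanβl) = 121 + j332 Ω
Γ_s = (Z_in − Z_s)/(Z_in + Z_s) = (71 + j332)/(171 + j332), |Γ_s| = 0.909
VSWR = (1 + |Γ_s|)/(1 − |Γ_s|)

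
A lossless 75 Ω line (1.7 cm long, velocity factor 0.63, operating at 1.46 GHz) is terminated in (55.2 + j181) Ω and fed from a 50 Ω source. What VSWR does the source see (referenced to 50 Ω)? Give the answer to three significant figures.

VSWR ≈ 13.2

λ = v/f = 0.63·c / 1.46 GHz = 0.129 m
βl = 2π·l/λ = 2π × 0.131 = 47.3°
tan(βl) = 1.08
Z_in = Z_0·(Z_L + jZ_0·tanβl)/(Z_0 + jZ_L·tanβl) = 37 − j144 Ω
Γ_s = (Z_in − Z_s)/(Z_in + Z_s) = (-13 − j144)/(87 − j144), |Γ_s| = 0.86
VSWR = (1 + |Γ_s|)/(1 − |Γ_s|)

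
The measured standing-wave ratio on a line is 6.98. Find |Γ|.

|Γ| = (S − 1)/(S + 1) = (6.98 − 1)/(6.98 + 1) = 5.98/7.98

|Γ| ≈ 0.749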